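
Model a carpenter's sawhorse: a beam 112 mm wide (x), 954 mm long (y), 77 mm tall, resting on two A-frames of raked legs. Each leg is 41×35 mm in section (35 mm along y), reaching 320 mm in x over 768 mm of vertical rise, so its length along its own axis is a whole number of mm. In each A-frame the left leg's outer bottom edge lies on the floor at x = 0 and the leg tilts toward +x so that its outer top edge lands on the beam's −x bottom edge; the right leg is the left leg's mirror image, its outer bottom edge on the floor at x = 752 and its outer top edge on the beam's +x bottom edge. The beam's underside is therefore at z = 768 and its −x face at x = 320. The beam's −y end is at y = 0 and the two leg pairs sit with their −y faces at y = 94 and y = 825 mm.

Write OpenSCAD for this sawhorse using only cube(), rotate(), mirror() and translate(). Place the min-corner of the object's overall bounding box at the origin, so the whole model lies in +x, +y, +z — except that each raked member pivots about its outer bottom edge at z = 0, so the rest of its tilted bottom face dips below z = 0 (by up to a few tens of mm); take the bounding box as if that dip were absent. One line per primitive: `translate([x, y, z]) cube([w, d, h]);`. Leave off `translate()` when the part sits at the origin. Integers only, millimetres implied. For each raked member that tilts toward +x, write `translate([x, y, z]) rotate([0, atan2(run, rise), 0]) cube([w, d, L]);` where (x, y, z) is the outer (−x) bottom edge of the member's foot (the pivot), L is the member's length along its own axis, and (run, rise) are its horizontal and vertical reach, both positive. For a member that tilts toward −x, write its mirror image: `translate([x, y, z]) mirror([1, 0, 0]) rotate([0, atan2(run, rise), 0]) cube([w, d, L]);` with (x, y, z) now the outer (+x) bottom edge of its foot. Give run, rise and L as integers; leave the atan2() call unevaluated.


// leg length = √(320² + 768²) = 832
// right-leg outer foot x = 2·320 + 112 = 752
// beam min-corner = (320, 0, 768)
translate([320, 0, 768]) cube([112, 954, 77]);
translate([0, 94, 0]) rotate([0, atan2(320, 768), 0]) cube([41, 35, 832]);
translate([752, 94, 0]) mirror([1, 0, 0]) rotate([0, atan2(320, 768), 0]) cube([41, 35, 832]);
translate([0, 825, 0]) rotate([0, atan2(320, 768), 0]) cube([41, 35, 832]);
translate([752, 825, 0]) mirror([1, 0, 0]) rotate([0, atan2(320, 768), 0]) cube([41, 35, 832]);


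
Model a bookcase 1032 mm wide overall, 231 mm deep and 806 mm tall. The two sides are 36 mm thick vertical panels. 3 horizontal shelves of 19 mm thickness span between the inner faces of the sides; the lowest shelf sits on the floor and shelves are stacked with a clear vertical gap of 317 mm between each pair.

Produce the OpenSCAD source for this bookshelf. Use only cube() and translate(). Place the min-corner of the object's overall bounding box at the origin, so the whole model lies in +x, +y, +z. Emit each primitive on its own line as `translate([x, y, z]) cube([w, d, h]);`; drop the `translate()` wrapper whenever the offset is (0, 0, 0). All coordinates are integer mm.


cube([36, 231, 806]);
translate([996, 0, 0]) cube([36, 231, 806]);
translate([36, 0, 0]) cube([960, 231, 19]);
translate([36, 0, 336]) cube([960, 231, 19]);
translate([36, 0, 672]) cube([960, 231, 19]);


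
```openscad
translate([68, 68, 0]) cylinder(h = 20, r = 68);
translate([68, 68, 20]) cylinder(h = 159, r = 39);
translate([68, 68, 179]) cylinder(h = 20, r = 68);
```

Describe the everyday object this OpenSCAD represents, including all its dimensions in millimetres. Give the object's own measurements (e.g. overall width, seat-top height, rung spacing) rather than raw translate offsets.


A spool: two coaxial disc flanges of radius 68 mm and thickness 20 mm, joined by a core cylinder of radius 39 mm and height 159 mm. The lower flange rests on z = 0 and the three cylinders share a vertical axis.


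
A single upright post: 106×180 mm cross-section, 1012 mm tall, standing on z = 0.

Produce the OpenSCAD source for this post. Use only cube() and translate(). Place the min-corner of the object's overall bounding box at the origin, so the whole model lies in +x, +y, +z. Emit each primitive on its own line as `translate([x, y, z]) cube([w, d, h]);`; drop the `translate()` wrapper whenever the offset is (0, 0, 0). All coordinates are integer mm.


cube([106, 180, 1012]);


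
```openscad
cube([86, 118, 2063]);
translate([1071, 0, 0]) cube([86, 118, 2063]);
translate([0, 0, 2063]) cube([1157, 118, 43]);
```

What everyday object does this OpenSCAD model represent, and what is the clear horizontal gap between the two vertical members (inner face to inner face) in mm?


A door frame. The clear opening width is 985 mm.

Two 2063 mm tall posts with a header on top — a door frame. The left jamb is 86 mm wide at x = 0; the right jamb starts at x = 1071. The clear opening is 1071 − 86 = 985 mm.


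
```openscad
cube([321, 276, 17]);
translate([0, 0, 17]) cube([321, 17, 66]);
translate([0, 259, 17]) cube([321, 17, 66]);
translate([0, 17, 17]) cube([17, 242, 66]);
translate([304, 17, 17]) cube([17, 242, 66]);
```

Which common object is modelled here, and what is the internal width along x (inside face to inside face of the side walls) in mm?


An open box. The internal width is 287 mm.

A 321×276 base slab with four walls standing on it — an open box. The base is 321 mm wide and the walls are 17 mm thick, so the internal width is 321 − 2 × 17 = 287 mm.


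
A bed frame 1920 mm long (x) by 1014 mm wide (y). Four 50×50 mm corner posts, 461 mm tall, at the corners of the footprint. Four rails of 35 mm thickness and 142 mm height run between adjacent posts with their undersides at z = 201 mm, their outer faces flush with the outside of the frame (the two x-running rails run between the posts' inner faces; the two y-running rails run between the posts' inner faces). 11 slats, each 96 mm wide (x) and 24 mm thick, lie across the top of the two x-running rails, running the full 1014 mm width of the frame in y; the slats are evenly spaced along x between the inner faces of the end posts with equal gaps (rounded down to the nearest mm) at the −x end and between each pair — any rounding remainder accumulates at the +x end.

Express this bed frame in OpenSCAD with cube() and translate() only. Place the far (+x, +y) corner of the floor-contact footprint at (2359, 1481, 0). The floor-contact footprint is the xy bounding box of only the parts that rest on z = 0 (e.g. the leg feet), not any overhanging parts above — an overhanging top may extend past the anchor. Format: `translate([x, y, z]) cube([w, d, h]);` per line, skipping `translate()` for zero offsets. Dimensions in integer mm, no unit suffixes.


translate([439, 467, 0]) cube([50, 50, 461]);
translate([439, 1431, 0]) cube([50, 50, 461]);
translate([2309, 467, 0]) cube([50, 50, 461]);
translate([2309, 1431, 0]) cube([50, 50, 461]);
translate([489, 467, 201]) cube([1820, 35, 142]);
translate([489, 1446, 201]) cube([1820, 35, 142]);
translate([439, 517, 201]) cube([35, 914, 142]);
translate([2324, 517, 201]) cube([35, 914, 142]);
translate([552, 467, 343]) cube([96, 1014, 24]);
translate([711, 467, 343]) cube([96, 1014, 24]);
translate([870, 467, 343]) cube([96, 1014, 24]);
translate([1029, 467, 343]) cube([96, 1014, 24]);
translate([1188, 467, 343]) cube([96, 1014, 24]);
translate([1347, 467, 343]) cube([96, 1014, 24]);
translate([1506, 467, 343]) cube([96, 1014, 24]);
translate([1665, 467, 343]) cube([96, 1014, 24]);
translate([1824, 467, 343]) cube([96, 1014, 24]);
translate([1983, 467, 343]) cube([96, 1014, 24]);
translate([2142, 467, 343]) cube([96, 1014, 24]);


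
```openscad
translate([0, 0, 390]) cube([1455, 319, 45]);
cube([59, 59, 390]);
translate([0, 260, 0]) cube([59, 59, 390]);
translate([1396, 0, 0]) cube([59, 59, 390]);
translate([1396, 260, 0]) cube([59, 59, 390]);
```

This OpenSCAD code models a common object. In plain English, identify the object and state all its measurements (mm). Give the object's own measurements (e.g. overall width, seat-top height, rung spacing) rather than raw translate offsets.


A long wooden bench with a 1455 mm (x) × 319 mm (y) seat, 45 mm thick, its top surface 435 mm above the floor. Four 59 mm square legs at the seat corners, flush with the edges, run from z = 0 to the seat underside.


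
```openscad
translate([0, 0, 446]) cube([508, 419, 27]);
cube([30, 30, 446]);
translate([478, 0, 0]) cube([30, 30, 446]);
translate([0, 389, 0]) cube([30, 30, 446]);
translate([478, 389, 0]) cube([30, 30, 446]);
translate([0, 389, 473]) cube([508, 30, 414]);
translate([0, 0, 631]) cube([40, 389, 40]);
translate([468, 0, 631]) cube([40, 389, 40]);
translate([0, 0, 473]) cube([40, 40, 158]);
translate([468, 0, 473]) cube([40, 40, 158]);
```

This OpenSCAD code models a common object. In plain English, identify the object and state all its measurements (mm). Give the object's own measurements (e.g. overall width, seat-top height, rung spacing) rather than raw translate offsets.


A chair. The seat is a 508×419×27 mm slab with its top at z = 473 mm, on four 30×30 mm corner legs (flush with the seat edges, standing on z = 0). A flat backrest 30 mm thick, 414 mm tall, spans the full seat width and rises from the seat top along its +y edge, rear face flush with the rear of the seat. Two armrests of 40×40 mm section run along each side from the seat's front edge to the front of the backrest, top faces 198 mm above the seat top and outer faces flush with the seat's x-edges; a 40×40 mm post under the front of each armrest stands on the seat at the front corner.


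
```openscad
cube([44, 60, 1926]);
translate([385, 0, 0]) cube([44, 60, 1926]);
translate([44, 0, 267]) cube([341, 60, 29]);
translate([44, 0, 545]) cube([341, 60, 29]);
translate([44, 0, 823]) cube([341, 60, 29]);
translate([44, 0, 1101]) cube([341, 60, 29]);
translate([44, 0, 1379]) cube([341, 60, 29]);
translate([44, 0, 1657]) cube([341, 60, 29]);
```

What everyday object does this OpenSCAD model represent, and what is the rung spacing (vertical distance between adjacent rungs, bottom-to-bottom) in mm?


A ladder. The rung spacing is 278 mm.

Two tall 44×60 posts with 6 short bars between them — a ladder. Adjacent rungs sit at z = 267 and z = 545, so the spacing is 545 − 267 = 278 mm.


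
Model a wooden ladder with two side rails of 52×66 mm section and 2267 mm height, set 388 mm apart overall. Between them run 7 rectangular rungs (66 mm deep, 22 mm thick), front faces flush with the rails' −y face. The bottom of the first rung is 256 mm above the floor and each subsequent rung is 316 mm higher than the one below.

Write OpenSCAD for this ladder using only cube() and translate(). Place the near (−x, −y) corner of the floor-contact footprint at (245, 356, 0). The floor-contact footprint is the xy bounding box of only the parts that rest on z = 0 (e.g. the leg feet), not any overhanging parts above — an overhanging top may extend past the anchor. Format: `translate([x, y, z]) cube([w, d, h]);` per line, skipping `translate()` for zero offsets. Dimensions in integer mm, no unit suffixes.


translate([245, 356, 0]) cube([52, 66, 2267]);
translate([581, 356, 0]) cube([52, 66, 2267]);
translate([297, 356, 256]) cube([284, 66, 22]);
translate([297, 356, 572]) cube([284, 66, 22]);
translate([297, 356, 888]) cube([284, 66, 22]);
translate([297, 356, 1204]) cube([284, 66, 22]);
translate([297, 356, 1520]) cube([284, 66, 22]);
translate([297, 356, 1836]) cube([284, 66, 22]);
translate([297, 356, 2152]) cube([284, 66, 22]);


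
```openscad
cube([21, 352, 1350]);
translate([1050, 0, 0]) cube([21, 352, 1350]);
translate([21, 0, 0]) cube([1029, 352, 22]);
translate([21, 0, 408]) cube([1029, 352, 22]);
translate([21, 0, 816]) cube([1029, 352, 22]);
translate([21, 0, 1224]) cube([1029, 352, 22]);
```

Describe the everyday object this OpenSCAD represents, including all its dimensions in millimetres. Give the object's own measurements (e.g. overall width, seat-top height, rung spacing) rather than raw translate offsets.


An open bookshelf. Two side panels, each 21 mm thick, 352 mm deep and 1350 mm tall, stand 1071 mm apart (outside-to-outside). Between them sit 4 shelves, each 22 mm thick and 352 mm deep, spanning the full gap between the sides. The bottom shelf rests on the floor (its underside at z = 0) and the clear gap between one shelf's top and the next shelf's underside is 386 mm.


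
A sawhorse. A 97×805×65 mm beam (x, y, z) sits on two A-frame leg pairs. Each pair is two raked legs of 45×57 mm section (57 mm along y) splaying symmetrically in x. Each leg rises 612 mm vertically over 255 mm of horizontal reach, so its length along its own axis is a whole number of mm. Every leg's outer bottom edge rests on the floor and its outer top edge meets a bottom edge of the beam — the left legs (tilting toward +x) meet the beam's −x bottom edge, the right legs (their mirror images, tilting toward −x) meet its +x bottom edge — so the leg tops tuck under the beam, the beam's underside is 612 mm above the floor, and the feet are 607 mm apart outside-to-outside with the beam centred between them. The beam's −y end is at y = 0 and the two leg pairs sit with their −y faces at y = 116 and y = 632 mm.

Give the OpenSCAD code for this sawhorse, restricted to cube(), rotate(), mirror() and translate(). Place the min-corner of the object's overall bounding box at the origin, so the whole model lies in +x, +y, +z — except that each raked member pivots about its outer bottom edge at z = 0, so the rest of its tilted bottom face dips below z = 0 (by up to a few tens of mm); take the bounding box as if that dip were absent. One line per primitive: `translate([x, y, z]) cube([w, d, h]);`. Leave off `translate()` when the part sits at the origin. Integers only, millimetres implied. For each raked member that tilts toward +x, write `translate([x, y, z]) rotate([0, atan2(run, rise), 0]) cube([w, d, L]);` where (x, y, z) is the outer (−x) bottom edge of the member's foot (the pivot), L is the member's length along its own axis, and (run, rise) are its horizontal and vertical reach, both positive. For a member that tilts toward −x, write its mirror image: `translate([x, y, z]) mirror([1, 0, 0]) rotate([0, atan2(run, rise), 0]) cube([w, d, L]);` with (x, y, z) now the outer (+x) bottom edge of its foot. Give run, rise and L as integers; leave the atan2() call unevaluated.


translate([255, 0, 612]) cube([97, 805, 65]);
translate([0, 116, 0]) rotate([0, atan2(255, 612), 0]) cube([45, 57, 663]);
translate([607, 116, 0]) mirror([1, 0, 0]) rotate([0, atan2(255, 612), 0]) cube([45, 57, 663]);
translate([0, 632, 0]) rotate([0, atan2(255, 612), 0]) cube([45, 57, 663]);
translate([607, 632, 0]) mirror([1, 0, 0]) rotate([0, atan2(255, 612), 0]) cube([45, 57, 663]);


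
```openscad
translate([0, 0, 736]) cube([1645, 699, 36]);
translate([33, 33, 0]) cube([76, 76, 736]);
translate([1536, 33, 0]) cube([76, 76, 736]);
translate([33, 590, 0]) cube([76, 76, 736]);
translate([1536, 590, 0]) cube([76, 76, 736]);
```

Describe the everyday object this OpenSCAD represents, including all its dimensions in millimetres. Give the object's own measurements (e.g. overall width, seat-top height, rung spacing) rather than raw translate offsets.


A rectangular dining table. The top is 1645×699×36 mm with its upper surface at z = 772 mm. It stands on four 76×76 mm square legs, each inset 33 mm from the nearest pair of top edges, running from the floor to the underside of the top.


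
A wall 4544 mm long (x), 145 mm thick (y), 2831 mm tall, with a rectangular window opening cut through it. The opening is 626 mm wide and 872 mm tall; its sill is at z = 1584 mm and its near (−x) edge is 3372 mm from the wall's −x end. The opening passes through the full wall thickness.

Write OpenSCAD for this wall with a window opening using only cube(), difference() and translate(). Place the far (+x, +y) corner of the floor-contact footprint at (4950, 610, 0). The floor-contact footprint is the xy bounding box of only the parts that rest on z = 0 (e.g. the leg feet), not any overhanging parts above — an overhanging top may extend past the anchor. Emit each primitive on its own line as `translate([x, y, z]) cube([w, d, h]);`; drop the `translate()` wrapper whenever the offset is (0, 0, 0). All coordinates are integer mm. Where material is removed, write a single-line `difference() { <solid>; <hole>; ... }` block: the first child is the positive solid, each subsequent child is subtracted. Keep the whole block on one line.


difference() { translate([406, 465, 0]) cube([4544, 145, 2831]); translate([3778, 465, 1584]) cube([626, 145, 872]); }


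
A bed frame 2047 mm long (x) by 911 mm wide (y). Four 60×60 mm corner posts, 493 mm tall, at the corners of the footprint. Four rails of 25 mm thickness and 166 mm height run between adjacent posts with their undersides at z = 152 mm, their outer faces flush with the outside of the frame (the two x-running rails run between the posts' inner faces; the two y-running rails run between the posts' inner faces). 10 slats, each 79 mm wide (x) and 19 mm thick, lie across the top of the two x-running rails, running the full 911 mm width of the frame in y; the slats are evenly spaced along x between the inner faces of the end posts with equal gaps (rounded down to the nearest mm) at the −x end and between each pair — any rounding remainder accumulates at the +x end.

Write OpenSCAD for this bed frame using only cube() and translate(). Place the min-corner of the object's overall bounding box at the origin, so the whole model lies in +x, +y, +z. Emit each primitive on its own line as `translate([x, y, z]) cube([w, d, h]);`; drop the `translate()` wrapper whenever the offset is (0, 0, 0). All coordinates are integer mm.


// slat z = rail_z + rail_h = 152 + 166 = 318
// slat gap = ⌊(1927 − 10·79) / 11⌋ = 103
cube([60, 60, 493]);
translate([0, 851, 0]) cube([60, 60, 493]);
translate([1987, 0, 0]) cube([60, 60, 493]);
translate([1987, 851, 0]) cube([60, 60, 493]);
translate([60, 0, 152]) cube([1927, 25, 166]);
translate([60, 886, 152]) cube([1927, 25, 166]);
translate([0, 60, 152]) cube([25, 791, 166]);
translate([2022, 60, 152]) cube([25, 791, 166]);
translate([163, 0, 318]) cube([79, 911, 19]);
translate([345, 0, 318]) cube([79, 911, 19]);
translate([527, 0, 318]) cube([79, 911, 19]);
translate([709, 0, 318]) cube([79, 911, 19]);
translate([891, 0, 318]) cube([79, 911, 19]);
translate([1073, 0, 318]) cube([79, 911, 19]);
translate([1255, 0, 318]) cube([79, 911, 19]);
translate([1437, 0, 318]) cube([79, 911, 19]);
translate([1619, 0, 318]) cube([79, 911, 19]);
translate([1801, 0, 318]) cube([79, 911, 19]);


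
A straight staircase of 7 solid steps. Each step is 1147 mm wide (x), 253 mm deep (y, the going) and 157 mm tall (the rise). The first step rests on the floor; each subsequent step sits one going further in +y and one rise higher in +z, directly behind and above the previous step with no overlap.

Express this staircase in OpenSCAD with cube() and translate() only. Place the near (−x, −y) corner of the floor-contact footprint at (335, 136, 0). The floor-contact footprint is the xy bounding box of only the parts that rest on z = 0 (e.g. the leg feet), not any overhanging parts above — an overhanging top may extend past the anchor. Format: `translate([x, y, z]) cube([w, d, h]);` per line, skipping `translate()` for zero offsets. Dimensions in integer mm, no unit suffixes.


translate([335, 136, 0]) cube([1147, 253, 157]);
translate([335, 389, 157]) cube([1147, 253, 157]);
translate([335, 642, 314]) cube([1147, 253, 157]);
translate([335, 895, 471]) cube([1147, 253, 157]);
translate([335, 1148, 628]) cube([1147, 253, 157]);
translate([335, 1401, 785]) cube([1147, 253, 157]);
translate([335, 1654, 942]) cube([1147, 253, 157]);


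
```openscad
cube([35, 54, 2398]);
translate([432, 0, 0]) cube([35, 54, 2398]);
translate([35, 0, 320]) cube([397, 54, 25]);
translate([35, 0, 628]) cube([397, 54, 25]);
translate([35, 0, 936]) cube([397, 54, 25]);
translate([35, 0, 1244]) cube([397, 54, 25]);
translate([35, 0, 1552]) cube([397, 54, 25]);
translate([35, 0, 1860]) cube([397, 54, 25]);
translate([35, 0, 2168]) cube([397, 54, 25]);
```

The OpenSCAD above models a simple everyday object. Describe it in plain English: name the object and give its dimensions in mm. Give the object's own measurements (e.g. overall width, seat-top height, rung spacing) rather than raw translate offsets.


A straight ladder. Two 35×54 mm vertical rails, 2398 mm tall, stand 467 mm apart (outside-to-outside) with their front faces coplanar on the −y side. 7 rungs, each 54 mm deep and 25 mm tall, span between the inner faces of the rails, front faces flush with the rails. The lowest rung's underside is at z = 320 mm and rungs are spaced 308 mm apart (underside to underside).


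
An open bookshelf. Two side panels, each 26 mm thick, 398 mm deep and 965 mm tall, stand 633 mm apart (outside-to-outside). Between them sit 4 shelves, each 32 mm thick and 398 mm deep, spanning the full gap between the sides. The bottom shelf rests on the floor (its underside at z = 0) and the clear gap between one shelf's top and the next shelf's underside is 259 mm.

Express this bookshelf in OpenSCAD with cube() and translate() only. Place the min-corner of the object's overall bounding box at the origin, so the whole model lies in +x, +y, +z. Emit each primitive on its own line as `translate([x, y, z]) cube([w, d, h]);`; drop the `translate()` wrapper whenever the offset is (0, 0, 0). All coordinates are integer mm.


cube([26, 398, 965]);
translate([607, 0, 0]) cube([26, 398, 965]);
translate([26, 0, 0]) cube([581, 398, 32]);
translate([26, 0, 291]) cube([581, 398, 32]);
translate([26, 0, 582]) cube([581, 398, 32]);
translate([26, 0, 873]) cube([581, 398, 32]);


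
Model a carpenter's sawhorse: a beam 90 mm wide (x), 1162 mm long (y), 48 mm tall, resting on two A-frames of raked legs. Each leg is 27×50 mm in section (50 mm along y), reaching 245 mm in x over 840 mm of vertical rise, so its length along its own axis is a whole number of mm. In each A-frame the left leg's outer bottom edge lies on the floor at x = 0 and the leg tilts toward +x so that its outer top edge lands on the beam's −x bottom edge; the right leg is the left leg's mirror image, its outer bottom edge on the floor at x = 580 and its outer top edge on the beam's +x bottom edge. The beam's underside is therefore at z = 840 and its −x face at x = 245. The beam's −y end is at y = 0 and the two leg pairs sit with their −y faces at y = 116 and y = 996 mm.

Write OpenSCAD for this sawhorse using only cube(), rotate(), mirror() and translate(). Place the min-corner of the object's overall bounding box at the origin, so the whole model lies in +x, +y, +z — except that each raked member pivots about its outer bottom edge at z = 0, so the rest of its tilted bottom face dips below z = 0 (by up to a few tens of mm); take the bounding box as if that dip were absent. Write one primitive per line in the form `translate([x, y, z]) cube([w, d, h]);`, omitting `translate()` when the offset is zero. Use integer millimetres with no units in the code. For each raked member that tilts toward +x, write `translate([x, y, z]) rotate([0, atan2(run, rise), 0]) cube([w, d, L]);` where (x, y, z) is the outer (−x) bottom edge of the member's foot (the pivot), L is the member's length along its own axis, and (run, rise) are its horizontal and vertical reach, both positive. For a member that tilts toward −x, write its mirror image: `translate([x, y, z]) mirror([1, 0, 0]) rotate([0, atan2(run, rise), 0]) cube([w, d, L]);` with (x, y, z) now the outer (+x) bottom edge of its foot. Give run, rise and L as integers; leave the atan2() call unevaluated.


translate([245, 0, 840]) cube([90, 1162, 48]);
translate([0, 116, 0]) rotate([0, atan2(245, 840), 0]) cube([27, 50, 875]);
translate([580, 116, 0]) mirror([1, 0, 0]) rotate([0, atan2(245, 840), 0]) cube([27, 50, 875]);
translate([0, 996, 0]) rotate([0, atan2(245, 840), 0]) cube([27, 50, 875]);
translate([580, 996, 0]) mirror([1, 0, 0]) rotate([0, atan2(245, 840), 0]) cube([27, 50, 875]);


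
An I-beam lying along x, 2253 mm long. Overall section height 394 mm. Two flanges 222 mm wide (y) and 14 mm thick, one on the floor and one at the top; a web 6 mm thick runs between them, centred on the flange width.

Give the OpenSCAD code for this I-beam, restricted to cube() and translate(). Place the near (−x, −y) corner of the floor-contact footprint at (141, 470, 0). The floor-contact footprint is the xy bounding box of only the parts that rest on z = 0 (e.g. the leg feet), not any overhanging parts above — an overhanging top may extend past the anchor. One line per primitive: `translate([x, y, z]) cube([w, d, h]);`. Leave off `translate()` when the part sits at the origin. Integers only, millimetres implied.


translate([141, 470, 0]) cube([2253, 222, 14]);
translate([141, 578, 14]) cube([2253, 6, 366]);
translate([141, 470, 380]) cube([2253, 222, 14]);


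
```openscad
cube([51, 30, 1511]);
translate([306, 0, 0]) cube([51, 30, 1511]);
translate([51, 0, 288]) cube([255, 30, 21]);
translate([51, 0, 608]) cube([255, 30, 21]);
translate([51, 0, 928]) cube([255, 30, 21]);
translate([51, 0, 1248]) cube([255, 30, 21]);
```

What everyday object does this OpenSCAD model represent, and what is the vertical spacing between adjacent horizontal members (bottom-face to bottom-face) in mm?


A ladder. The rung spacing is 320 mm.

Two tall 51×30 posts with 4 short bars between them — a ladder. Adjacent rungs sit at z = 288 and z = 608, so the spacing is 608 − 288 = 320 mm.


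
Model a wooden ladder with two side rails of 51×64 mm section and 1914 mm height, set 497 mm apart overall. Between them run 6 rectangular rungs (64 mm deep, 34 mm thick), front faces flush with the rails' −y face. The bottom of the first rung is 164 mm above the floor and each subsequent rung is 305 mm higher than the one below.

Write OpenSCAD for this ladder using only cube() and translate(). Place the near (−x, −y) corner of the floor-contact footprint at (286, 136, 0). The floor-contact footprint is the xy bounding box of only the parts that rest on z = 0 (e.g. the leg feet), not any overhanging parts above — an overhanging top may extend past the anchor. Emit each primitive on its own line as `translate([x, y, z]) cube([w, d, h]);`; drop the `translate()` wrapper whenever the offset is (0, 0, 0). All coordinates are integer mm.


translate([286, 136, 0]) cube([51, 64, 1914]);
translate([732, 136, 0]) cube([51, 64, 1914]);
translate([337, 136, 164]) cube([395, 64, 34]);
translate([337, 136, 469]) cube([395, 64, 34]);
translate([337, 136, 774]) cube([395, 64, 34]);
translate([337, 136, 1079]) cube([395, 64, 34]);
translate([337, 136, 1384]) cube([395, 64, 34]);
translate([337, 136, 1689]) cube([395, 64, 34]);


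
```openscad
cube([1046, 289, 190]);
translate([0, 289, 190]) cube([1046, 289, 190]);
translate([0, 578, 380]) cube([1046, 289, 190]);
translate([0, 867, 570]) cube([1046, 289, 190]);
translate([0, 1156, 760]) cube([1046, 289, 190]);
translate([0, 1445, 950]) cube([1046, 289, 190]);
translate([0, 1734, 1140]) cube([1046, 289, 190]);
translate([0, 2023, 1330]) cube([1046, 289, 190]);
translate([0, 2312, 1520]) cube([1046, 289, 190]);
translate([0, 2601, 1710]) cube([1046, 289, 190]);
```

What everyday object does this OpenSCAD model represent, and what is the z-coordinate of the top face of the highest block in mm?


A staircase. The total rise is 1900 mm.

10 identical blocks, each offset up and back from the previous — a staircase. Each step is 190 mm tall and there are 10 of them, so the total rise is 10 × 190 = 1900 mm.


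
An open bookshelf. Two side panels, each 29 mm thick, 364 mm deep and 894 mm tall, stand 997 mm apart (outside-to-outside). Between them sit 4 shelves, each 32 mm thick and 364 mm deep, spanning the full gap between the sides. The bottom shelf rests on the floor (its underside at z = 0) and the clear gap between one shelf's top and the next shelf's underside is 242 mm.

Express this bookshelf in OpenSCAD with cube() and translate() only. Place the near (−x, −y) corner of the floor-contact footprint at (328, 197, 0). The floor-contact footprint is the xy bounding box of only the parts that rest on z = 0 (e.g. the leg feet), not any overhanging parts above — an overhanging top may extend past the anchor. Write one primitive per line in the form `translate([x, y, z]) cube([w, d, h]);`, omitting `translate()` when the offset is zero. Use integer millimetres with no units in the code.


translate([328, 197, 0]) cube([29, 364, 894]);
translate([1296, 197, 0]) cube([29, 364, 894]);
translate([357, 197, 0]) cube([939, 364, 32]);
translate([357, 197, 274]) cube([939, 364, 32]);
translate([357, 197, 548]) cube([939, 364, 32]);
translate([357, 197, 822]) cube([939, 364, 32]);


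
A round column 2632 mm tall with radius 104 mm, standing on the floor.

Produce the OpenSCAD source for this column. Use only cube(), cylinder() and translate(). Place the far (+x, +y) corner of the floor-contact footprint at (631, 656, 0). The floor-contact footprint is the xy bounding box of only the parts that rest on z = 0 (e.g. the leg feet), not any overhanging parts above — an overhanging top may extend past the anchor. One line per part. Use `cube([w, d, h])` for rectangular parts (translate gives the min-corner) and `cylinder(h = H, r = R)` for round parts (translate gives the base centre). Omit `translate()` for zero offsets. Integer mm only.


translate([527, 552, 0]) cylinder(h = 2632, r = 104);


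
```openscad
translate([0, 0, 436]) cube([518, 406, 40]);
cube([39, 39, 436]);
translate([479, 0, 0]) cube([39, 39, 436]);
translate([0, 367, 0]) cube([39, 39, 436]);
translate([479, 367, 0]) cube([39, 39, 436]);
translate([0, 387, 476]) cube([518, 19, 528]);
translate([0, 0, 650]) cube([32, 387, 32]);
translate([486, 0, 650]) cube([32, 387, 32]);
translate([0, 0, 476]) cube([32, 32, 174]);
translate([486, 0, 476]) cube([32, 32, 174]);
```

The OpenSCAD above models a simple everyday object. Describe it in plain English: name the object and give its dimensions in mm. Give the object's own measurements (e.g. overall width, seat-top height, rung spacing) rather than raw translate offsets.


A chair. The seat is a 518×406×40 mm slab with its top at z = 476 mm, on four 39×39 mm corner legs (flush with the seat edges, standing on z = 0). A flat backrest 19 mm thick, 528 mm tall, spans the full seat width and rises from the seat top along its +y edge, rear face flush with the rear of the seat. Two armrests of 32×32 mm section run along each side from the seat's front edge to the front of the backrest, top faces 206 mm above the seat top and outer faces flush with the seat's x-edges; a 32×32 mm post under the front of each armrest stands on the seat at the front corner.


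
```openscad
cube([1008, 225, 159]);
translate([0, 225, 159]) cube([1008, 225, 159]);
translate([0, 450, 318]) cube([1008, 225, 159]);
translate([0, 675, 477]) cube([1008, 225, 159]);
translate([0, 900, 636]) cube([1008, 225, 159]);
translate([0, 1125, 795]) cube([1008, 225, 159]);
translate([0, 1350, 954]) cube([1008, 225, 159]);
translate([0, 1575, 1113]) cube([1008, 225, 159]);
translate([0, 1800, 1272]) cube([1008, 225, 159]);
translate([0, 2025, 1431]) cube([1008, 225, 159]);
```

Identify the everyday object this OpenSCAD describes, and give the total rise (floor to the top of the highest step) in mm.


A staircase. The total rise is 1590 mm.

10 identical blocks, each offset up and back from the previous — a staircase. Each step is 159 mm tall and there are 10 of them, so the total rise is 10 × 159 = 1590 mm.


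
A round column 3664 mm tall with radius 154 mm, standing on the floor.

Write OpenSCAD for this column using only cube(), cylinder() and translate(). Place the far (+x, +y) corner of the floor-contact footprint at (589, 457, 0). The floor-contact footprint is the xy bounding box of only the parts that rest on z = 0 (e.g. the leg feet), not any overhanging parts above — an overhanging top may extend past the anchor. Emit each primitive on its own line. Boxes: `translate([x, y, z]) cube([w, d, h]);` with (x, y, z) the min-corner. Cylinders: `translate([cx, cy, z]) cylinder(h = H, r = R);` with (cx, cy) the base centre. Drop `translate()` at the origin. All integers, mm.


translate([435, 303, 0]) cylinder(h = 3664, r = 154);


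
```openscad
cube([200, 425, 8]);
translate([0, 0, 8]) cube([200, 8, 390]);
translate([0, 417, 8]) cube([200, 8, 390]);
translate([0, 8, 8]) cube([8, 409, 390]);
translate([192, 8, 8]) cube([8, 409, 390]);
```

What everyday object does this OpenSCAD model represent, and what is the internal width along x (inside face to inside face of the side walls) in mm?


An open box. The internal width is 184 mm.

A 200×425 base slab with four walls standing on it — an open box. The base is 200 mm wide and the walls are 8 mm thick, so the internal width is 200 − 2 × 8 = 184 mm.


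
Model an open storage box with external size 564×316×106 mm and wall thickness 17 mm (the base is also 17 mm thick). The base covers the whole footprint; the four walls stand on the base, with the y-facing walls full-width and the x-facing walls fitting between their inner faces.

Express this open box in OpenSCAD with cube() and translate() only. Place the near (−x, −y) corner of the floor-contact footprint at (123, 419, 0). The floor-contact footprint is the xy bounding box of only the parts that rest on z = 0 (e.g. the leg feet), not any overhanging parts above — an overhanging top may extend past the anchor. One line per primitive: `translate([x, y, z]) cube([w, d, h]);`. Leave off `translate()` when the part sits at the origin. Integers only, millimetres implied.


translate([123, 419, 0]) cube([564, 316, 17]);
translate([123, 419, 17]) cube([564, 17, 89]);
translate([123, 718, 17]) cube([564, 17, 89]);
translate([123, 436, 17]) cube([17, 282, 89]);
translate([670, 436, 17]) cube([17, 282, 89]);


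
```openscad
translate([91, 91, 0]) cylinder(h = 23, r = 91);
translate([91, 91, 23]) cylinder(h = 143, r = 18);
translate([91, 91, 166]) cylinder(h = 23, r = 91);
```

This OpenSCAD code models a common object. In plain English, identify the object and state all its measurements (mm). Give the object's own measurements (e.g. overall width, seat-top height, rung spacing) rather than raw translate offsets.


A spool: two coaxial disc flanges of radius 91 mm and thickness 23 mm, joined by a core cylinder of radius 18 mm and height 143 mm. The lower flange rests on z = 0 and the three cylinders share a vertical axis.


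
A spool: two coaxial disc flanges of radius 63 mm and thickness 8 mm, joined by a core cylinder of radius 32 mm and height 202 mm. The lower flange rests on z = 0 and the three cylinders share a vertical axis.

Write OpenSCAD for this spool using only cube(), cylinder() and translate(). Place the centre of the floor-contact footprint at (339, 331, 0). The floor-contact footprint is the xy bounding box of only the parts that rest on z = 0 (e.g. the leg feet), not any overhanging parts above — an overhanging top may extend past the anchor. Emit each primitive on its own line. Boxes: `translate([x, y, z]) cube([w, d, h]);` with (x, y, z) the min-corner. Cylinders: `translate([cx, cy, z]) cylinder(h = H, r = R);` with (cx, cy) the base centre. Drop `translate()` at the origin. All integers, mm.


translate([339, 331, 0]) cylinder(h = 8, r = 63);
translate([339, 331, 8]) cylinder(h = 202, r = 32);
translate([339, 331, 210]) cylinder(h = 8, r = 63);


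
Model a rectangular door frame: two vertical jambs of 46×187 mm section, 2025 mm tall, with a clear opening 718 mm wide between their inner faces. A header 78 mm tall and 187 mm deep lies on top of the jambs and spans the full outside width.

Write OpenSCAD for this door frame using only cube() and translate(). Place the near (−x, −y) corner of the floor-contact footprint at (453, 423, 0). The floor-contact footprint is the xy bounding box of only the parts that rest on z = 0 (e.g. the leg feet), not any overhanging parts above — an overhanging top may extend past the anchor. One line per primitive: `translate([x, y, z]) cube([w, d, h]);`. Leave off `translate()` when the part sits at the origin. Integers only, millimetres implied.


translate([453, 423, 0]) cube([46, 187, 2025]);
translate([1217, 423, 0]) cube([46, 187, 2025]);
translate([453, 423, 2025]) cube([810, 187, 78]);


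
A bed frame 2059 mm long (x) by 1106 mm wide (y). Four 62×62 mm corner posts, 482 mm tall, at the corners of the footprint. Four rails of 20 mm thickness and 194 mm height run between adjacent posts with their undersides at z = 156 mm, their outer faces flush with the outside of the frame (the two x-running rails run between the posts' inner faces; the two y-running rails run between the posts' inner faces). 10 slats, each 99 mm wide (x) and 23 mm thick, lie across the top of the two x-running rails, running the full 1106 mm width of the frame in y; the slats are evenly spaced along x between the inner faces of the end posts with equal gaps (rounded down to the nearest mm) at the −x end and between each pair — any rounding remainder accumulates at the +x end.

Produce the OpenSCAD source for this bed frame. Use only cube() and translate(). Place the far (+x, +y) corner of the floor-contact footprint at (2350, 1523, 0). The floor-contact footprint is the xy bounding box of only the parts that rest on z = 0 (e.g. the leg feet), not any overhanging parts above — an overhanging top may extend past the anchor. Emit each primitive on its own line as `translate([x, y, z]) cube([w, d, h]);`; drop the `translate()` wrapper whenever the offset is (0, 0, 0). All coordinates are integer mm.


translate([291, 417, 0]) cube([62, 62, 482]);
translate([291, 1461, 0]) cube([62, 62, 482]);
translate([2288, 417, 0]) cube([62, 62, 482]);
translate([2288, 1461, 0]) cube([62, 62, 482]);
translate([353, 417, 156]) cube([1935, 20, 194]);
translate([353, 1503, 156]) cube([1935, 20, 194]);
translate([291, 479, 156]) cube([20, 982, 194]);
translate([2330, 479, 156]) cube([20, 982, 194]);
translate([438, 417, 350]) cube([99, 1106, 23]);
translate([622, 417, 350]) cube([99, 1106, 23]);
translate([806, 417, 350]) cube([99, 1106, 23]);
translate([990, 417, 350]) cube([99, 1106, 23]);
translate([1174, 417, 350]) cube([99, 1106, 23]);
translate([1358, 417, 350]) cube([99, 1106, 23]);
translate([1542, 417, 350]) cube([99, 1106, 23]);
translate([1726, 417, 350]) cube([99, 1106, 23]);
translate([1910, 417, 350]) cube([99, 1106, 23]);
translate([2094, 417, 350]) cube([99, 1106, 23]);


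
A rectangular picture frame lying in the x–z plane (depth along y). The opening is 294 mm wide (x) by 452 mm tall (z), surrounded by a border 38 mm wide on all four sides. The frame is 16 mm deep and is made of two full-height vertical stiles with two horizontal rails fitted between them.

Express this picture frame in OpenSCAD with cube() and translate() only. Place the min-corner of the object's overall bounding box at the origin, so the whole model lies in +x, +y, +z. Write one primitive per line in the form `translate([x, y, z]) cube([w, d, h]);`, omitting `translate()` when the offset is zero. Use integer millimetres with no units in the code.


cube([38, 16, 528]);
translate([332, 0, 0]) cube([38, 16, 528]);
translate([38, 0, 0]) cube([294, 16, 38]);
translate([38, 0, 490]) cube([294, 16, 38]);


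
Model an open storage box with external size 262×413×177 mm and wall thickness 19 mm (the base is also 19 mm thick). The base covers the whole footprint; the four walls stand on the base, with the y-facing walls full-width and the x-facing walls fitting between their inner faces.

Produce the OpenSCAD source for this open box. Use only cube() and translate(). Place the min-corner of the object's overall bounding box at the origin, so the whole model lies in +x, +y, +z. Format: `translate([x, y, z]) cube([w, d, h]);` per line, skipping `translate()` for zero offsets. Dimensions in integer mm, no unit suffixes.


cube([262, 413, 19]);
translate([0, 0, 19]) cube([262, 19, 158]);
translate([0, 394, 19]) cube([262, 19, 158]);
translate([0, 19, 19]) cube([19, 375, 158]);
translate([243, 19, 19]) cube([19, 375, 158]);
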